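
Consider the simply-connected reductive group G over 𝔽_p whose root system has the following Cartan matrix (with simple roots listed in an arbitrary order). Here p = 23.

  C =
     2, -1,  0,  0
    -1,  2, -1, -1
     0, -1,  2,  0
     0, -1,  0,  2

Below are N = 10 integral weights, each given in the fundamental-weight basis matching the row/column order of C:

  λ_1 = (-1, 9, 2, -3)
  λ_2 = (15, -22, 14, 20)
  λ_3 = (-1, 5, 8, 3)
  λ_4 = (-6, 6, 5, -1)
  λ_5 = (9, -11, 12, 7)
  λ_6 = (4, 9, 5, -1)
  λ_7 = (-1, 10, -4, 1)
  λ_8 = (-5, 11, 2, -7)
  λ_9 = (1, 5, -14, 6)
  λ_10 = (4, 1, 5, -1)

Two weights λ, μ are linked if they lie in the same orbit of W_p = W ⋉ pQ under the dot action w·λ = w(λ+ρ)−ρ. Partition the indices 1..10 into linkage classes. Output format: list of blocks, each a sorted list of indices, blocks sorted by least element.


C ↔ D_4 under row/col permutation; |W(D_4)| = 192.

Folding the 10 weights λ_j+ρ into Ā_23 (reps in the given 4-coord order):

  λ_1+ρ ↦ (0, 8, 3, 2)
  λ_2+ρ ↦ (5, 2, 6, 0)
  λ_3+ρ ↦ (0, 4, 9, 4)
  λ_4+ρ ↦ (5, 2, 6, 0)
  λ_5+ρ ↦ (0, 8, 3, 2)
  λ_6+ρ ↦ (5, 2, 6, 0)
  λ_7+ρ ↦ (0, 8, 3, 2)
  λ_8+ρ ↦ (4, 2, 3, 6)
  λ_9+ρ ↦ (5, 2, 6, 0)
  λ_10+ρ ↦ (5, 2, 6, 0)

4 distinct reps among the 10 weights ⇒ 4 W_23-linkage classes:

[[1, 5, 7], [2, 4, 6, 9, 10], [3], [8]]


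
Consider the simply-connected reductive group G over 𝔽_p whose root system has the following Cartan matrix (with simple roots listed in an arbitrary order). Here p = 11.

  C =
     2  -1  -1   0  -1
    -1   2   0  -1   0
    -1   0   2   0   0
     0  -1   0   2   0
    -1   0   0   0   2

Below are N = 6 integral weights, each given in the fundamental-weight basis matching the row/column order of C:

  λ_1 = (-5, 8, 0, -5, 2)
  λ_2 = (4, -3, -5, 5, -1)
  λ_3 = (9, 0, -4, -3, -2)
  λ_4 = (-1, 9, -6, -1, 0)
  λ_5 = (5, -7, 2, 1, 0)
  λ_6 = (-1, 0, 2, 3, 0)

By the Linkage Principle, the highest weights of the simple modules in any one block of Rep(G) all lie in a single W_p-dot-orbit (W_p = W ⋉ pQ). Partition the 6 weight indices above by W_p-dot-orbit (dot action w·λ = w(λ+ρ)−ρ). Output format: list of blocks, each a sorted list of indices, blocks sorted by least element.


Dynkin diagram of C (from the 8 off-diagonal −1 entries): D_5.

Folding the 6 weights λ_j+ρ into Ā_11 (reps in the given 5-coord order):

  1: (0, 1, 3, 4, 1)
  2: (0, 1, 3, 4, 1)
  3: (0, 1, 3, 4, 1)
  4: (1, 0, 0, 0, 4)
  5: (0, 1, 3, 4, 1)
  6: (0, 1, 3, 4, 1)

The 6 indices split into 2 linkage classes (same alcove rep ⇔ same W_11-dot-orbit):

[[1, 2, 3, 5, 6], [4]]


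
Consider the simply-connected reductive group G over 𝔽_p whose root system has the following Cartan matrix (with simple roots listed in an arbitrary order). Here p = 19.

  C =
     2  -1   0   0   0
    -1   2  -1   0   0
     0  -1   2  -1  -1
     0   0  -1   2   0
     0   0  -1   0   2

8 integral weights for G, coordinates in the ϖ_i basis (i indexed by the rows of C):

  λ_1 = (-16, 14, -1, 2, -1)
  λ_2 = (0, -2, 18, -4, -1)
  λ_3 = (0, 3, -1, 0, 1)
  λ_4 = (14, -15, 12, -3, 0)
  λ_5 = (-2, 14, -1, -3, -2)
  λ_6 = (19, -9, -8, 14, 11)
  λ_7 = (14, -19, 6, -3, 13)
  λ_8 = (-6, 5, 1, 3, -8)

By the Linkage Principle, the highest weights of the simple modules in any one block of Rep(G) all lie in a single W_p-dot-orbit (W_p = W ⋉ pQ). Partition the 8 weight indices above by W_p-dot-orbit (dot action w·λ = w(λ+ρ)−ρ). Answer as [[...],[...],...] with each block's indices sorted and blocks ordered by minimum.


Cartan matrix: type D_5 (|W|=1920); un-permuting the 5 rows.

W_19-reps of the 8 weights in Ā_19 (same 5-coord order as C):

  λ_1+ρ ↦ (15, 0, 0, 3, 0)
  λ_2+ρ ↦ (15, 0, 0, 3, 0)
  λ_3+ρ ↦ (1, 4, 0, 1, 2)
  λ_4+ρ ↦ (1, 4, 0, 1, 2)
  λ_5+ρ ↦ (1, 4, 0, 1, 2)
  λ_6+ρ ↦ (1, 4, 0, 1, 2)
  λ_7+ρ ↦ (1, 2, 0, 11, 1)
  λ_8+ρ ↦ (1, 4, 0, 1, 2)

The 8 indices split into 3 linkage classes (same alcove rep ⇔ same W_19-dot-orbit):

[[1, 2], [3, 4, 5, 6, 8], [7]]


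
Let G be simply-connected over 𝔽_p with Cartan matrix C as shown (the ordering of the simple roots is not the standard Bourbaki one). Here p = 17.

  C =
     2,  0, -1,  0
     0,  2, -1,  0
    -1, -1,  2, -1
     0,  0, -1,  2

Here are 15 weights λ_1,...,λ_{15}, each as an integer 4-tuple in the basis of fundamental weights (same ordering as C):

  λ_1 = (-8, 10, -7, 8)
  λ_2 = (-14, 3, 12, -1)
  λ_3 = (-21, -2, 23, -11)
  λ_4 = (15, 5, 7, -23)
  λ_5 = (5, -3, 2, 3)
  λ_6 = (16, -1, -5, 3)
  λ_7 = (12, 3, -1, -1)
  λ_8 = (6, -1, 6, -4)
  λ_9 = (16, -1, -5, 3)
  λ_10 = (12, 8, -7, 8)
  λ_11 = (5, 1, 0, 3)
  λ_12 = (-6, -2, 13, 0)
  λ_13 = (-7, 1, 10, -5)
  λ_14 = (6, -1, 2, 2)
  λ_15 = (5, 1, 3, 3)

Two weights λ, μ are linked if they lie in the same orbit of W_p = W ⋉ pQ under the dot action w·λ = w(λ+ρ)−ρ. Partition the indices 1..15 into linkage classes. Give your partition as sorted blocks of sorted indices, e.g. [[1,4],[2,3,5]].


Root system D_4: the 4×4 matrix C matches after relabeling.

Alcove-folded reps (p=17, 15 weights, presented ϖ-order):

    1: (6, 2, 1, 4)
    2: (13, 4, 0, 0)
    3: (7, 0, 3, 3)
    4: (5, 1, 2, 1)
    5: (6, 2, 1, 4)
    6: (13, 4, 0, 0)
    7: (13, 4, 0, 0)
    8: (7, 0, 3, 3)
    9: (13, 4, 0, 0)
    10: (5, 1, 2, 1)
    11: (6, 2, 1, 4)
    12: (5, 1, 2, 1)
    13: (6, 2, 1, 4)
    14: (7, 0, 3, 3)
    15: (6, 2, 1, 4)

Partition of {1..15} into 4 W_17-dot-orbits:

[[1, 5, 11, 13, 15], [2, 6, 7, 9], [3, 8, 14], [4, 10, 12]]


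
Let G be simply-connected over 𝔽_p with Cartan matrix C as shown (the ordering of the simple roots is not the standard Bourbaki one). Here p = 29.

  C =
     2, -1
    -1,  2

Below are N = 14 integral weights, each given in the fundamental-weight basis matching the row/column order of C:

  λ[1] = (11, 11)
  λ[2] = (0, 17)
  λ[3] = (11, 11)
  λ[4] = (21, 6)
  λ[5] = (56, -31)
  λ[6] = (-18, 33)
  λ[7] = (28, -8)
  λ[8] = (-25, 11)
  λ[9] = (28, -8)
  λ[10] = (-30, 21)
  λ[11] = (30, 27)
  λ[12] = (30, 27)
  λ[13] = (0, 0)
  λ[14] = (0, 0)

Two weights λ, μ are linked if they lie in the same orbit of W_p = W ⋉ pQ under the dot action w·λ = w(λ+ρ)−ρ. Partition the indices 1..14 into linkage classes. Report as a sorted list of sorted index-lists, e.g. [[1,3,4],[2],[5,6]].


C ↔ A_2 under row/col permutation; |W(A_2)| = 6.

Folding the 14 weights λ_j+ρ into Ā_29 (reps in the given 2-coord order):

  λ_1 → (12, 12) · λ_2 → (1, 18) · λ_3 → (12, 12) · λ_4 → (22, 7) · λ_5 → (1, 1) · λ_6 → (12, 12) · λ_7 → (22, 7) · λ_8 → (12, 12) · λ_9 → (22, 7) · λ_10 → (22, 7) · λ_11 → (1, 1) · λ_12 → (1, 1) · λ_13 → (1, 1) · λ_14 → (1, 1)

Linkage partition of the 14 weights (4 classes, p=29):

[[1, 3, 6, 8], [2], [4, 7, 9, 10], [5, 11, 12, 13, 14]]


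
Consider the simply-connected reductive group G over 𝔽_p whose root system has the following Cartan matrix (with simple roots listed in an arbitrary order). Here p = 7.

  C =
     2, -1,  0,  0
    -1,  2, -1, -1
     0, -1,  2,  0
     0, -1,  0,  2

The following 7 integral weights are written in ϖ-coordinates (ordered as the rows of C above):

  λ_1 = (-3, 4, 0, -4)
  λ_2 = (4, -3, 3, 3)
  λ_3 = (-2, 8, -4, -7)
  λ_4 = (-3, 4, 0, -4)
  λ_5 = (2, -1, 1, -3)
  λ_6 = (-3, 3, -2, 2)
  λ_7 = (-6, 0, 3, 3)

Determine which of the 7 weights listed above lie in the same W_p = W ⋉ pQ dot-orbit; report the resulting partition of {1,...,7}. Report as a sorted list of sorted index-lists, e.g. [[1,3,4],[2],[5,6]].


Root system D_4: the 4×4 matrix C matches after relabeling.

λ_j+ρ reflected into Ā_7 (⟨·,θ^∨⟩≤7); 4-tuples as given:

  1: (2, 0, 1, 3) · 2: (1, 2, 0, 0) · 3: (1, 0, 1, 4) · 4: (2, 0, 1, 3) · 5: (1, 2, 0, 0) · 6: (2, 0, 1, 3) · 7: (1, 2, 0, 0)

These 7 weights hit 3 W_7-dot-orbits; sizes (3, 3, 1):

[[1, 4, 6], [2, 5, 7], [3]]


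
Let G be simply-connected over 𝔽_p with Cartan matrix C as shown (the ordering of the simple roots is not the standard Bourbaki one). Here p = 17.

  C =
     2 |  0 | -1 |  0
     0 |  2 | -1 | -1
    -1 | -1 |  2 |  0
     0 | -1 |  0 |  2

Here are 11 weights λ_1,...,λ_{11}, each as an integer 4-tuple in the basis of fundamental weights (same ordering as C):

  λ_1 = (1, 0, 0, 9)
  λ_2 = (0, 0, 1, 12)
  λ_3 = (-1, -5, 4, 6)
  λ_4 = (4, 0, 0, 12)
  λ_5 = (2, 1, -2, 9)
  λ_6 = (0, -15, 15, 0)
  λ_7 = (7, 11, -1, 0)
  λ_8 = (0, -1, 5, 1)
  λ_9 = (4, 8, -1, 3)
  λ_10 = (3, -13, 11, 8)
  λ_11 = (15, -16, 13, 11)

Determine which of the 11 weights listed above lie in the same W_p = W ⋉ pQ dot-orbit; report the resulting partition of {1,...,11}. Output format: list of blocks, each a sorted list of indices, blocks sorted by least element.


Root system A_4: the 4×4 matrix C matches after relabeling.

Each λ_j+ρ reduced to Ā_17; 4-tuples below use C's row order:

  λ_1 → (2, 1, 1, 10);  λ_2 → (1, 1, 2, 13);  λ_3 → (0, 4, 1, 3);  λ_4 → (2, 1, 1, 10);  λ_5 → (2, 1, 1, 10);  λ_6 → (1, 1, 2, 13);  λ_7 → (4, 9, 0, 3);  λ_8 → (1, 0, 6, 2);  λ_9 → (4, 9, 0, 3);  λ_10 → (4, 9, 0, 3);  λ_11 → (2, 1, 1, 10)

Partition of {1..11} into 5 W_17-dot-orbits:

[[1, 4, 5, 11], [2, 6], [3], [7, 9, 10], [8]]


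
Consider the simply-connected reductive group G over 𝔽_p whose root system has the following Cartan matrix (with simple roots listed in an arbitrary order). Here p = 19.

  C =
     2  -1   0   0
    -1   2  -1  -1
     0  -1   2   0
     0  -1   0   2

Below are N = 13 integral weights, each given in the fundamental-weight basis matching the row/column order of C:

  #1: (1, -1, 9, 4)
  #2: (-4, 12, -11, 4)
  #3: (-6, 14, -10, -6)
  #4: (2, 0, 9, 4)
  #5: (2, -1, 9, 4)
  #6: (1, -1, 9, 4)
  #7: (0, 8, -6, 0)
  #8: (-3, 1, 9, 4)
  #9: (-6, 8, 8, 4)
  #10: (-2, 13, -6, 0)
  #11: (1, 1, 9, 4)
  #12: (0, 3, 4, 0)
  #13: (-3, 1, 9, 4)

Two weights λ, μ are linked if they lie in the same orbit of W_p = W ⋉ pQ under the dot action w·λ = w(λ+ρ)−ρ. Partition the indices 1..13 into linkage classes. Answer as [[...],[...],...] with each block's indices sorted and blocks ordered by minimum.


C ↔ D_4 under row/col permutation; |W(D_4)| = 192.

Each λ_j+ρ reduced to Ā_19; 4-tuples below use C's row order:

  λ_1 → (2, 0, 10, 5);  λ_2 → (3, 0, 10, 5);  λ_3 → (1, 4, 5, 1);  λ_4 → (3, 0, 10, 5);  λ_5 → (3, 0, 10, 5);  λ_6 → (2, 0, 10, 5);  λ_7 → (1, 4, 5, 1);  λ_8 → (2, 0, 10, 5);  λ_9 → (1, 4, 5, 1);  λ_10 → (1, 4, 5, 1);  λ_11 → (2, 0, 10, 5);  λ_12 → (1, 4, 5, 1);  λ_13 → (2, 0, 10, 5)

The 13 indices split into 3 linkage classes (same alcove rep ⇔ same W_19-dot-orbit):

[[1, 6, 8, 11, 13], [2, 4, 5], [3, 7, 9, 10, 12]]


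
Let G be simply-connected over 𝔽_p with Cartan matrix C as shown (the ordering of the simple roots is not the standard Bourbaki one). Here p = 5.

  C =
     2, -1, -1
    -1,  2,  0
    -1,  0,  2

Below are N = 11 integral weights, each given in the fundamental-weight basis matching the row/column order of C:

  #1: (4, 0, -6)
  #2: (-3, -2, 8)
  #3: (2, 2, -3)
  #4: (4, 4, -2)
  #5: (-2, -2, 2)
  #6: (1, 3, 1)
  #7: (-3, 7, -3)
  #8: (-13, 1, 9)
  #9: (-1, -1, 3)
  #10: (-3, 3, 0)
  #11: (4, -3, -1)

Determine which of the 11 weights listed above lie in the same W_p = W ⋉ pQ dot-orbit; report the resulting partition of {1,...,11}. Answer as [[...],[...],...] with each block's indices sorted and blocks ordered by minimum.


C ↔ A_3 under row/col permutation; |W(A_3)| = 24.

Folding the 11 weights λ_j+ρ into Ā_5 (reps in the given 3-coord order):

  1: (0, 0, 4) · 2: (1, 1, 1) · 3: (1, 2, 1) · 4: (0, 0, 4) · 5: (1, 1, 1) · 6: (1, 1, 1) · 7: (1, 1, 1) · 8: (3, 2, 0) · 9: (0, 0, 4) · 10: (1, 2, 1) · 11: (3, 2, 0)

These 11 weights hit 4 W_5-dot-orbits; sizes (3, 4, 2, 2):

[[1, 4, 9], [2, 5, 6, 7], [3, 10], [8, 11]]


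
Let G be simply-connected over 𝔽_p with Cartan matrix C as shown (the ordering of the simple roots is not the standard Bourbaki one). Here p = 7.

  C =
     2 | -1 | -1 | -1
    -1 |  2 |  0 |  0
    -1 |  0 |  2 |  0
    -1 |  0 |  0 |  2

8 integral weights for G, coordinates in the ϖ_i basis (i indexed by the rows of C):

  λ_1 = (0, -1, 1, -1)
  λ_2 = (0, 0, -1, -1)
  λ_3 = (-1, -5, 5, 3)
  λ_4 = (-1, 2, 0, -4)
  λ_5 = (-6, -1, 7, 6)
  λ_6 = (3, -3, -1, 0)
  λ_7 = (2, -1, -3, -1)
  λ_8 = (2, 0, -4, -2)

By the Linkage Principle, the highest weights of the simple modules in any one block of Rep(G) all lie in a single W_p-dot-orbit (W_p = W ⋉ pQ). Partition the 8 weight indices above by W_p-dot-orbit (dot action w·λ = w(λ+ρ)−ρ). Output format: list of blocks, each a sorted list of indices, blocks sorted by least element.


Root system D_4: the 4×4 matrix C matches after relabeling.

Folding the 8 weights λ_j+ρ into Ā_7 (reps in the given 4-coord order):

  λ_1 → (1, 0, 2, 0) · λ_2 → (1, 1, 0, 0) · λ_3 → (1, 0, 2, 0) · λ_4 → (1, 0, 2, 0) · λ_5 → (2, 2, 0, 1) · λ_6 → (2, 2, 0, 1) · λ_7 → (1, 0, 2, 0) · λ_8 → (1, 0, 2, 0)

Grouping the 8 weights by Ā_7-representative: 3 linkage classes.

[[1, 3, 4, 7, 8], [2], [5, 6]]


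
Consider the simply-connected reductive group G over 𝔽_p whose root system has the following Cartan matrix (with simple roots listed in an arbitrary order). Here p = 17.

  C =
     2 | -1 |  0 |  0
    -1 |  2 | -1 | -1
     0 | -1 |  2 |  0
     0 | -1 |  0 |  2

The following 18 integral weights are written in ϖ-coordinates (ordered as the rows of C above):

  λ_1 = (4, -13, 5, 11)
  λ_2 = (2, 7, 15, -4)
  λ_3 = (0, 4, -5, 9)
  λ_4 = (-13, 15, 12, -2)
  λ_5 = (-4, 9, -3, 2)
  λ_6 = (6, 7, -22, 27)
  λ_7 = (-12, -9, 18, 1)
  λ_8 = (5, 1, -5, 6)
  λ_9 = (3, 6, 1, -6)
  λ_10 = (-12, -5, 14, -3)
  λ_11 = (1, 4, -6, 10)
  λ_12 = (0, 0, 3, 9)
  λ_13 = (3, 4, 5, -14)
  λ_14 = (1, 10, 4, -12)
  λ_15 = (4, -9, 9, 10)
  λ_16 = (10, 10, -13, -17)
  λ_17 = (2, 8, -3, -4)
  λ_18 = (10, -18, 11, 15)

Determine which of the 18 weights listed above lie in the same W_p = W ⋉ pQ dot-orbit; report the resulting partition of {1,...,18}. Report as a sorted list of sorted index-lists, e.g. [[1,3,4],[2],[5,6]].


Dynkin diagram of C (from the 6 off-diagonal −1 entries): D_4.

Folding the 18 weights λ_j+ρ into Ā_17 (reps in the given 4-coord order):

  [1] (6, 0, 5, 1)
  [2] (3, 4, 2, 3)
  [3] (1, 1, 4, 10)
  [4] (0, 1, 1, 11)
  [5] (3, 4, 2, 3)
  [6] (4, 2, 2, 5)
  [7] (0, 2, 4, 9)
  [8] (4, 2, 2, 5)
  [9] (4, 2, 2, 5)
  [10] (0, 2, 4, 9)
  [11] (1, 1, 4, 10)
  [12] (1, 1, 4, 10)
  [13] (4, 2, 2, 5)
  [14] (1, 1, 4, 10)
  [15] (3, 4, 2, 3)
  [16] (6, 0, 5, 1)
  [17] (3, 4, 2, 3)
  [18] (6, 0, 5, 1)

Linkage partition of the 18 weights (6 classes, p=17):

[[1, 16, 18], [2, 5, 15, 17], [3, 11, 12, 14], [4], [6, 8, 9, 13], [7, 10]]


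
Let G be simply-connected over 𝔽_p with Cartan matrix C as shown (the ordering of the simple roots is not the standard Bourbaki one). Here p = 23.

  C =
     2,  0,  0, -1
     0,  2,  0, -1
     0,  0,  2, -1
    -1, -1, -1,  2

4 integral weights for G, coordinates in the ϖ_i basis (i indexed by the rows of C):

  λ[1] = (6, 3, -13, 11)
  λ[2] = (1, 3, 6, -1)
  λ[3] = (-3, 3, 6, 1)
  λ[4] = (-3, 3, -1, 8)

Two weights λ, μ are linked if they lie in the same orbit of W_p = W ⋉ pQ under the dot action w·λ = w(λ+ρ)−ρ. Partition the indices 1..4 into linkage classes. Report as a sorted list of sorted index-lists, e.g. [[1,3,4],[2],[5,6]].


Cartan matrix: type D_4 (|W|=192); un-permuting the 4 rows.

λ_j+ρ reflected into Ā_23 (⟨·,θ^∨⟩≤23); 4-tuples as given:

  1: (7, 4, 12, 0);  2: (2, 4, 7, 0);  3: (2, 4, 7, 0);  4: (2, 4, 0, 7)

These 4 weights hit 3 W_23-dot-orbits; sizes (1, 2, 1):

[[1], [2, 3], [4]]


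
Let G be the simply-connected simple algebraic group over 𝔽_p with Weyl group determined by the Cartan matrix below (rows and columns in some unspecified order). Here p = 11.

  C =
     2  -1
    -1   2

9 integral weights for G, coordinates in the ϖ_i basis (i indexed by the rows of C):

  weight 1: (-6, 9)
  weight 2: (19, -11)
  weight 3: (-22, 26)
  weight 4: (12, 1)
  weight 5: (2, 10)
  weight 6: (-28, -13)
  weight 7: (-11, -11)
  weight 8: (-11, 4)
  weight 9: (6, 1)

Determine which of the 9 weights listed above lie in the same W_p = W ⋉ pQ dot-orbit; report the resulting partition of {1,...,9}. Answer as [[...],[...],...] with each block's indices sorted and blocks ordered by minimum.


Type A_2, rank 2, |W|=6; reorder rows/cols to standard.

Each λ_j+ρ reduced to Ā_11; 2-tuples below use C's row order:

    [1] (5, 5)
    [2] (1, 1)
    [3] (5, 5)
    [4] (7, 2)
    [5] (0, 8)
    [6] (5, 5)
    [7] (1, 1)
    [8] (5, 5)
    [9] (7, 2)

Grouping the 9 weights by Ā_11-representative: 4 linkage classes.

[[1, 3, 6, 8], [2, 7], [4, 9], [5]]


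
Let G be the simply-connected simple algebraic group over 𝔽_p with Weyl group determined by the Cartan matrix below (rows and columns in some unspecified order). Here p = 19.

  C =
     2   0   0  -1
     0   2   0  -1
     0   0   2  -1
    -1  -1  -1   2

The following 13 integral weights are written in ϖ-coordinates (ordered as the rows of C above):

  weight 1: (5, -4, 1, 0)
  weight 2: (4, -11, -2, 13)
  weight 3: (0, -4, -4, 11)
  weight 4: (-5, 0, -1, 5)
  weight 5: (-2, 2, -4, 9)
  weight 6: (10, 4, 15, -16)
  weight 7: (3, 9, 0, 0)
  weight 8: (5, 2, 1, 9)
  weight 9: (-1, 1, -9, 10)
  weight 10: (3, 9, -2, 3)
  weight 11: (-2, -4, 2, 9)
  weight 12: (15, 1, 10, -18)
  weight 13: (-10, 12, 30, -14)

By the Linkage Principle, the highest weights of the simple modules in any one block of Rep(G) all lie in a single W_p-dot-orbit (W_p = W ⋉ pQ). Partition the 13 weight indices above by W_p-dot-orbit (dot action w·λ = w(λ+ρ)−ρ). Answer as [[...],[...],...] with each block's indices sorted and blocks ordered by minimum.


Root system D_4: the 4×4 matrix C matches after relabeling.

Ā_19 reps of the 13 weights (D_4, coords as presented):

  [1] (4, 1, 0, 2);  [2] (5, 10, 1, 0);  [3] (1, 3, 3, 6);  [4] (4, 1, 0, 2);  [5] (1, 3, 3, 6);  [6] (4, 10, 1, 1);  [7] (4, 10, 1, 1);  [8] (4, 1, 0, 2);  [9] (0, 2, 8, 3);  [10] (4, 10, 1, 1);  [11] (1, 3, 3, 6);  [12] (4, 10, 1, 1);  [13] (1, 3, 3, 6)

5 distinct reps among the 13 weights ⇒ 5 W_19-linkage classes:

[[1, 4, 8], [2], [3, 5, 11, 13], [6, 7, 10, 12], [9]]


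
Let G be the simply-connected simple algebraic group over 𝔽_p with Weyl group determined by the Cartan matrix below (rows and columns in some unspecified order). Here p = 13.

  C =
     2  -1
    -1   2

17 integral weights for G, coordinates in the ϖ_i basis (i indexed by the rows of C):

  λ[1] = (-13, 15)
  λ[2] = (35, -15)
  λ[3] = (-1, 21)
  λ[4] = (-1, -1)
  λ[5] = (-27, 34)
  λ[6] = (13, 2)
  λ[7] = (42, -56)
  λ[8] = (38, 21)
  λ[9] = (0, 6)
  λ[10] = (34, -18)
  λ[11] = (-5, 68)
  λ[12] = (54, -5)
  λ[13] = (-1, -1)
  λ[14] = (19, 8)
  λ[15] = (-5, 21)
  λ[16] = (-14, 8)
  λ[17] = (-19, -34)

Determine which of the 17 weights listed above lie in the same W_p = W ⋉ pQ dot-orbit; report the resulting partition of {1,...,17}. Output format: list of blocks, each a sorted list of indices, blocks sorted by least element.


Type A_2, rank 2, |W|=6; reorder rows/cols to standard.

λ_j+ρ reflected into Ā_13 (⟨·,θ^∨⟩≤13); 2-tuples as given:

  λ_1 → (9, 1);  λ_2 → (9, 1);  λ_3 → (9, 4);  λ_4 → (0, 0);  λ_5 → (9, 4);  λ_6 → (9, 1);  λ_7 → (9, 1);  λ_8 → (9, 4);  λ_9 → (1, 7);  λ_10 → (5, 4);  λ_11 → (9, 4);  λ_12 → (9, 1);  λ_13 → (0, 0);  λ_14 → (3, 4);  λ_15 → (5, 4);  λ_16 → (9, 4);  λ_17 → (1, 7)

Grouping the 17 weights by Ā_13-representative: 6 linkage classes.

[[1, 2, 6, 7, 12], [3, 5, 8, 11, 16], [4, 13], [9, 17], [10, 15], [14]]


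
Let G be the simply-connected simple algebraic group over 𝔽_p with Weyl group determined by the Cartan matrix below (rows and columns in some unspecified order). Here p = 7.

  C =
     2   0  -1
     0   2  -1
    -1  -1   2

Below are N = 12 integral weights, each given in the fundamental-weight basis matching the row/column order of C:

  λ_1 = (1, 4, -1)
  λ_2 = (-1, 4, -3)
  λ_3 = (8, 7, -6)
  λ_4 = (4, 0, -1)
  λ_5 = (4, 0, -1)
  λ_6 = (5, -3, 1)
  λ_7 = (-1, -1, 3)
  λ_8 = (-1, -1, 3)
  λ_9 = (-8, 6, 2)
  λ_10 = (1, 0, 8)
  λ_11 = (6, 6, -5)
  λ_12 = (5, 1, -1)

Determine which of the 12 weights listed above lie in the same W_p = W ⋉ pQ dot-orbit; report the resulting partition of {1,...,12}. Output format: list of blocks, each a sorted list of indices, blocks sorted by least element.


A_3 Cartan matrix, 3 simple roots permuted; ρ=(1,1,1).

Folding the 12 weights λ_j+ρ into Ā_7 (reps in the given 3-coord order):

  [1] (2, 5, 0);  [2] (2, 3, 0);  [3] (1, 2, 2);  [4] (5, 1, 0);  [5] (5, 1, 0);  [6] (5, 1, 0);  [7] (0, 0, 4);  [8] (0, 0, 4);  [9] (0, 0, 4);  [10] (1, 2, 2);  [11] (0, 0, 4);  [12] (5, 1, 0)

These 12 weights hit 5 W_7-dot-orbits; sizes (1, 1, 2, 4, 4):

[[1], [2], [3, 10], [4, 5, 6, 12], [7, 8, 9, 11]]


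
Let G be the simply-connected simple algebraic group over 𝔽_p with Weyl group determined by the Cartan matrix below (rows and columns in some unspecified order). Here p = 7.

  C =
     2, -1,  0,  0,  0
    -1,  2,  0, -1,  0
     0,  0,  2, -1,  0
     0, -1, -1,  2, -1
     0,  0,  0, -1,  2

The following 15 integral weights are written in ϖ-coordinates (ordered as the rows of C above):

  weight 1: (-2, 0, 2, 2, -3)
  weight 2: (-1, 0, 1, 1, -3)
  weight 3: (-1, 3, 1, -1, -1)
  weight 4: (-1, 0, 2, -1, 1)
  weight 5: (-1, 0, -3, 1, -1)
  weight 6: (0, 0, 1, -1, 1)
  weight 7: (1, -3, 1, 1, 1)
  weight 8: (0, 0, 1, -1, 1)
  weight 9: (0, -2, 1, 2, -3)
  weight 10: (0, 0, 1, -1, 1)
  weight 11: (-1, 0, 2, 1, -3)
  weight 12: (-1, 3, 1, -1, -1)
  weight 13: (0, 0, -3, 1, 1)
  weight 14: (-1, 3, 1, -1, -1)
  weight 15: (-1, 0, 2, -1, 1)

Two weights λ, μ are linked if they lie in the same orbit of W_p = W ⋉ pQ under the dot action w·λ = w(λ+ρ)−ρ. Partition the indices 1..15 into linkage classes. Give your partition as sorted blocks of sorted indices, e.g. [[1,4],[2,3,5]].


C ↔ D_5 under row/col permutation; |W(D_5)| = 1920.

Each λ_j+ρ reduced to Ā_7; 5-tuples below use C's row order:

  1: (0, 1, 3, 0, 2);  2: (0, 1, 2, 0, 2);  3: (0, 1, 2, 0, 0);  4: (0, 1, 3, 0, 2);  5: (0, 1, 2, 0, 0);  6: (1, 1, 2, 0, 2);  7: (0, 1, 2, 0, 2);  8: (1, 1, 2, 0, 2);  9: (0, 1, 2, 0, 2);  10: (1, 1, 2, 0, 2);  11: (0, 1, 3, 0, 2);  12: (0, 1, 2, 0, 0);  13: (1, 1, 2, 0, 2);  14: (0, 1, 2, 0, 0);  15: (0, 1, 3, 0, 2)

Grouping the 15 weights by Ā_7-representative: 4 linkage classes.

[[1, 4, 11, 15], [2, 7, 9], [3, 5, 12, 14], [6, 8, 10, 13]]


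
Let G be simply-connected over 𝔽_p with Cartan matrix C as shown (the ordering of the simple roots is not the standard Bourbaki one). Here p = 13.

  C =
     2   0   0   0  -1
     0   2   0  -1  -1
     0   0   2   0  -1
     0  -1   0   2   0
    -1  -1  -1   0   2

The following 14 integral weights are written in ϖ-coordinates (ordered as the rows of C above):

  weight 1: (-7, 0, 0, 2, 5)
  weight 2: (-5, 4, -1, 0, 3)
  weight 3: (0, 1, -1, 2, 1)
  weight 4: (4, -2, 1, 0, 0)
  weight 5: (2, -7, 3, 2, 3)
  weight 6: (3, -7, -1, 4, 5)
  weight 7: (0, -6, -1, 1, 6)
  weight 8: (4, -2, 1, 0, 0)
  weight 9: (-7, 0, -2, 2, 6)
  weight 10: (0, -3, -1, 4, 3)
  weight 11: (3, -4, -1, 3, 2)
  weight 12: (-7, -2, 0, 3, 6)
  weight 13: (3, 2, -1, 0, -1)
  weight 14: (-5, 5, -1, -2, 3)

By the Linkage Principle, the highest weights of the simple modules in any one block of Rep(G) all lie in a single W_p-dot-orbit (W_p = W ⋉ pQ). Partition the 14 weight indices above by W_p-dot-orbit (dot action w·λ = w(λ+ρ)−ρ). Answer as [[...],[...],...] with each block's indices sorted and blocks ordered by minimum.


D_5 Cartan matrix, 5 simple roots permuted; ρ=(1,1,1,1,1).

λ_j+ρ reflected into Ā_13 (⟨·,θ^∨⟩≤13); 5-tuples as given:

    [1] (6, 1, 1, 3, 0)
    [2] (4, 3, 0, 1, 0)
    [3] (1, 2, 0, 3, 2)
    [4] (5, 1, 2, 0, 0)
    [5] (1, 1, 2, 3, 2)
    [6] (4, 3, 0, 1, 0)
    [7] (1, 2, 0, 3, 2)
    [8] (5, 1, 2, 0, 0)
    [9] (6, 1, 1, 3, 0)
    [10] (1, 2, 0, 3, 2)
    [11] (4, 3, 0, 1, 0)
    [12] (6, 1, 1, 3, 0)
    [13] (4, 3, 0, 1, 0)
    [14] (4, 3, 0, 1, 0)

Linkage partition of the 14 weights (5 classes, p=13):

[[1, 9, 12], [2, 6, 11, 13, 14], [3, 7, 10], [4, 8], [5]]


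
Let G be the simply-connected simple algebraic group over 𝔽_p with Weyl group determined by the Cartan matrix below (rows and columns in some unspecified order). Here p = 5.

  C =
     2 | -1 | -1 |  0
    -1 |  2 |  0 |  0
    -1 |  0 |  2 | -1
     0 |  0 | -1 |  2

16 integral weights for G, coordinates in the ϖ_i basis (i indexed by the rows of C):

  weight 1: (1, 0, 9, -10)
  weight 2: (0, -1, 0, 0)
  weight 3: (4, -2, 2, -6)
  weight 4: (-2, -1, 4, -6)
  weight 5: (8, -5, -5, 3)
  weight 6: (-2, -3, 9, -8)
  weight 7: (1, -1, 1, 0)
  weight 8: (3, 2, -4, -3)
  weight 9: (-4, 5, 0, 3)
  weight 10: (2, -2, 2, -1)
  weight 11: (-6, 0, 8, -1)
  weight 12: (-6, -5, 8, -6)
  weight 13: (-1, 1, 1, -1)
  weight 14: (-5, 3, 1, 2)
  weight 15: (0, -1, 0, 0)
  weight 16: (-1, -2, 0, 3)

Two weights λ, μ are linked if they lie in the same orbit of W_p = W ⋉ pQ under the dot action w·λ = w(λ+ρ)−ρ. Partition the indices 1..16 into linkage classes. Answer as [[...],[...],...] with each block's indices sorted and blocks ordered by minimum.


Cartan matrix: type A_4 (|W|=120); un-permuting the 4 rows.

Folding the 16 weights λ_j+ρ into Ā_5 (reps in the given 4-coord order):

  λ_1 → (1, 0, 1, 1)
  λ_2 → (1, 0, 1, 1)
  λ_3 → (0, 2, 2, 0)
  λ_4 → (1, 0, 0, 4)
  λ_5 → (1, 0, 0, 4)
  λ_6 → (0, 2, 2, 0)
  λ_7 → (2, 0, 2, 1)
  λ_8 → (1, 0, 1, 1)
  λ_9 → (1, 0, 1, 1)
  λ_10 → (2, 0, 2, 1)
  λ_11 → (1, 0, 0, 4)
  λ_12 → (1, 0, 0, 4)
  λ_13 → (0, 2, 2, 0)
  λ_14 → (2, 0, 2, 1)
  λ_15 → (1, 0, 1, 1)
  λ_16 → (1, 0, 0, 4)

4 distinct reps among the 16 weights ⇒ 4 W_5-linkage classes:

[[1, 2, 8, 9, 15], [3, 6, 13], [4, 5, 11, 12, 16], [7, 10, 14]]


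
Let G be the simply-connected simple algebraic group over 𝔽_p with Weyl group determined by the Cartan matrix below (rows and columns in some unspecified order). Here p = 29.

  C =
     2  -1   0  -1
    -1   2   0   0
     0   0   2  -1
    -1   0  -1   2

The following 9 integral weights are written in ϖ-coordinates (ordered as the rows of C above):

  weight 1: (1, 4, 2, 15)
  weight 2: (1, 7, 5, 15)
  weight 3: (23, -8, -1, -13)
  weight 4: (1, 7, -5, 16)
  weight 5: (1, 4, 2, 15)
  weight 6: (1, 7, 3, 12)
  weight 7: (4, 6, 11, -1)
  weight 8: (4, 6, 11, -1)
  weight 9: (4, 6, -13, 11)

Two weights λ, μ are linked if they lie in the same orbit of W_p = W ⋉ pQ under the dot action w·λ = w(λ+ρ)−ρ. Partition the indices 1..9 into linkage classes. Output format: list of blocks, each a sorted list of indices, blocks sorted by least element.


Root system A_4: the 4×4 matrix C matches after relabeling.

Alcove-folded reps (p=29, 9 weights, presented ϖ-order):

  λ_1+ρ ↦ (2, 5, 3, 16);  λ_2+ρ ↦ (2, 5, 3, 16);  λ_3+ρ ↦ (5, 7, 12, 0);  λ_4+ρ ↦ (2, 8, 4, 13);  λ_5+ρ ↦ (2, 5, 3, 16);  λ_6+ρ ↦ (2, 8, 4, 13);  λ_7+ρ ↦ (5, 7, 12, 0);  λ_8+ρ ↦ (5, 7, 12, 0);  λ_9+ρ ↦ (5, 7, 12, 0)

Linkage partition of the 9 weights (3 classes, p=29):

[[1, 2, 5], [3, 7, 8, 9], [4, 6]]


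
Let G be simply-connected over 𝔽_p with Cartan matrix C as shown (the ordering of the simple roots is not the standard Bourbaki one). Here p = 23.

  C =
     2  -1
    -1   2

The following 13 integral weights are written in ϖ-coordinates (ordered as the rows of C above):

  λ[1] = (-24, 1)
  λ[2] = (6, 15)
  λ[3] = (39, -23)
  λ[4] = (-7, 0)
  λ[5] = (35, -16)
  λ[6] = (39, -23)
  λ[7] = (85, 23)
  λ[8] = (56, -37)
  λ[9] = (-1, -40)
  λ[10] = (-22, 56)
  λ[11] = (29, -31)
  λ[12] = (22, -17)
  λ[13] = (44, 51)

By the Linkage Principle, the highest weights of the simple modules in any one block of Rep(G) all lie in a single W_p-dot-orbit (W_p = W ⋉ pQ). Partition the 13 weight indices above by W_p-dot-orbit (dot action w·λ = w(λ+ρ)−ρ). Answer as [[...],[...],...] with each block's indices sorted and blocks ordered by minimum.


Dynkin diagram of C (from the 2 off-diagonal −1 entries): A_2.

Each λ_j+ρ reduced to Ā_23; 2-tuples below use C's row order:

    [1] (2, 21)
    [2] (7, 16)
    [3] (1, 5)
    [4] (1, 5)
    [5] (8, 2)
    [6] (1, 5)
    [7] (1, 5)
    [8] (2, 11)
    [9] (7, 16)
    [10] (2, 11)
    [11] (7, 16)
    [12] (7, 16)
    [13] (1, 5)

The 13 indices split into 5 linkage classes (same alcove rep ⇔ same W_23-dot-orbit):

[[1], [2, 9, 11, 12], [3, 4, 6, 7, 13], [5], [8, 10]]


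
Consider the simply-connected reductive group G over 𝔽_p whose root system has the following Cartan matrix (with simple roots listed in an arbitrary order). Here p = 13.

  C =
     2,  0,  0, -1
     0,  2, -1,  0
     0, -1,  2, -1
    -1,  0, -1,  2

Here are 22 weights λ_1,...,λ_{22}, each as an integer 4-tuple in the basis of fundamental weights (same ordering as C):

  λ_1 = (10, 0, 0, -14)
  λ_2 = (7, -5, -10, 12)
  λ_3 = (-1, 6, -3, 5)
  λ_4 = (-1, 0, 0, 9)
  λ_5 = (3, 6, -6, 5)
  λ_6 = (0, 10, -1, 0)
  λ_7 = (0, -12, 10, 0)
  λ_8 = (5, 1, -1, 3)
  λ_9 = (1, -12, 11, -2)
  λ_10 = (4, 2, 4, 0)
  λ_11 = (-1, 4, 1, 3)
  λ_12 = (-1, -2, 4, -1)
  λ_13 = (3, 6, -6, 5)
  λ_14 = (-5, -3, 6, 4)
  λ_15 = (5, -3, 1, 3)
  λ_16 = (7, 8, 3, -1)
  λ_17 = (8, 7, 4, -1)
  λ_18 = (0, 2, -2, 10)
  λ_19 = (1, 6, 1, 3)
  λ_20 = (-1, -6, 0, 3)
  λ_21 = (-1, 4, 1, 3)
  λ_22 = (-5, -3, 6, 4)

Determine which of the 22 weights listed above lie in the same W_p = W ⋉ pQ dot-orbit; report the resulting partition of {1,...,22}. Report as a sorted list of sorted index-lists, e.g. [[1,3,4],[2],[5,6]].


Cartan matrix: type A_4 (|W|=120); un-permuting the 4 rows.

λ_j+ρ reflected into Ā_13 (⟨·,θ^∨⟩≤13); 4-tuples as given:

  [1] (1, 11, 0, 1);  [2] (0, 1, 4, 0);  [3] (0, 5, 2, 4);  [4] (0, 1, 1, 10);  [5] (4, 2, 5, 1);  [6] (1, 11, 0, 1);  [7] (1, 11, 0, 1);  [8] (6, 2, 0, 4);  [9] (1, 11, 0, 1);  [10] (4, 2, 5, 1);  [11] (0, 5, 2, 4);  [12] (0, 1, 4, 0);  [13] (4, 2, 5, 1);  [14] (4, 2, 5, 1);  [15] (6, 2, 0, 4);  [16] (0, 1, 4, 0);  [17] (0, 1, 4, 0);  [18] (0, 1, 1, 10);  [19] (0, 5, 2, 4);  [20] (0, 1, 4, 0);  [21] (0, 5, 2, 4);  [22] (4, 2, 5, 1)

The 22 indices split into 6 linkage classes (same alcove rep ⇔ same W_13-dot-orbit):

[[1, 6, 7, 9], [2, 12, 16, 17, 20], [3, 11, 19, 21], [4, 18], [5, 10, 13, 14, 22], [8, 15]]


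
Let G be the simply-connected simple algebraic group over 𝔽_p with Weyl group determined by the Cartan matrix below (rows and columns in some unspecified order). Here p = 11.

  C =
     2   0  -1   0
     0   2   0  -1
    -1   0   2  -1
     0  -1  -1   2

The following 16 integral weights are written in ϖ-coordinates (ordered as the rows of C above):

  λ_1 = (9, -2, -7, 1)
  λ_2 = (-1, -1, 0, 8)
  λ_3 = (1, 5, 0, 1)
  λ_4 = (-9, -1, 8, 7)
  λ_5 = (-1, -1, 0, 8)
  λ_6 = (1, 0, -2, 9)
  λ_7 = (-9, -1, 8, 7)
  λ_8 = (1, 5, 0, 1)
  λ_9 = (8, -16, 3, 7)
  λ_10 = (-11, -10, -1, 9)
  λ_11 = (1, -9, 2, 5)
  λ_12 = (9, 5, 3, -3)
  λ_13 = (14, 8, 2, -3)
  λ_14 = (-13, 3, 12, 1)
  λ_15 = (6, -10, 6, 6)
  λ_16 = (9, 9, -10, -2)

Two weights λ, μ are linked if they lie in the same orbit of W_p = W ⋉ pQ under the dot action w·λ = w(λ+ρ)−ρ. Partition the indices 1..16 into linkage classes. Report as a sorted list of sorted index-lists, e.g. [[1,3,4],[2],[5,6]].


Root system A_4: the 4×4 matrix C matches after relabeling.

Ā_11 reps of the 16 weights (A_4, coords as presented):

  1: (4, 4, 1, 1);  2: (0, 0, 1, 9);  3: (2, 6, 1, 2);  4: (2, 6, 1, 2);  5: (0, 0, 1, 9);  6: (0, 0, 1, 9);  7: (2, 6, 1, 2);  8: (2, 6, 1, 2);  9: (3, 2, 1, 1);  10: (0, 0, 1, 9);  11: (2, 6, 1, 2);  12: (3, 2, 1, 1);  13: (3, 2, 1, 1);  14: (3, 2, 1, 1);  15: (3, 2, 1, 1);  16: (0, 0, 1, 9)

Grouping the 16 weights by Ā_11-representative: 4 linkage classes.

[[1], [2, 5, 6, 10, 16], [3, 4, 7, 8, 11], [9, 12, 13, 14, 15]]


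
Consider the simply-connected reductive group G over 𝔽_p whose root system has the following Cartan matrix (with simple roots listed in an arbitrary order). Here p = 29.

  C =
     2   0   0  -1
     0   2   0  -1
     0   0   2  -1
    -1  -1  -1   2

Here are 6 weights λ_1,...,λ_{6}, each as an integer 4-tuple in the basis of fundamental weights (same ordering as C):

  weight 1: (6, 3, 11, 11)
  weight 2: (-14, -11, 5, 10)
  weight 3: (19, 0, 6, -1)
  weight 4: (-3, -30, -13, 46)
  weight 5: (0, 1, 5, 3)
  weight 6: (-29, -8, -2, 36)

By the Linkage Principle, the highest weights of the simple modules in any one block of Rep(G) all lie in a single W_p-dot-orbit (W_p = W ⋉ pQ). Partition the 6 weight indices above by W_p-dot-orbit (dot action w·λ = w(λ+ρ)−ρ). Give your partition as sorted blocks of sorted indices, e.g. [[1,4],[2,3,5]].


C ↔ D_4 under row/col permutation; |W(D_4)| = 192.

Alcove-folded reps (p=29, 6 weights, presented ϖ-order):

  1: (1, 2, 6, 4) · 2: (1, 2, 6, 4) · 3: (20, 1, 7, 0) · 4: (12, 7, 2, 4) · 5: (1, 2, 6, 4) · 6: (20, 1, 7, 0)

Grouping the 6 weights by Ā_29-representative: 3 linkage classes.

[[1, 2, 5], [3, 6], [4]]


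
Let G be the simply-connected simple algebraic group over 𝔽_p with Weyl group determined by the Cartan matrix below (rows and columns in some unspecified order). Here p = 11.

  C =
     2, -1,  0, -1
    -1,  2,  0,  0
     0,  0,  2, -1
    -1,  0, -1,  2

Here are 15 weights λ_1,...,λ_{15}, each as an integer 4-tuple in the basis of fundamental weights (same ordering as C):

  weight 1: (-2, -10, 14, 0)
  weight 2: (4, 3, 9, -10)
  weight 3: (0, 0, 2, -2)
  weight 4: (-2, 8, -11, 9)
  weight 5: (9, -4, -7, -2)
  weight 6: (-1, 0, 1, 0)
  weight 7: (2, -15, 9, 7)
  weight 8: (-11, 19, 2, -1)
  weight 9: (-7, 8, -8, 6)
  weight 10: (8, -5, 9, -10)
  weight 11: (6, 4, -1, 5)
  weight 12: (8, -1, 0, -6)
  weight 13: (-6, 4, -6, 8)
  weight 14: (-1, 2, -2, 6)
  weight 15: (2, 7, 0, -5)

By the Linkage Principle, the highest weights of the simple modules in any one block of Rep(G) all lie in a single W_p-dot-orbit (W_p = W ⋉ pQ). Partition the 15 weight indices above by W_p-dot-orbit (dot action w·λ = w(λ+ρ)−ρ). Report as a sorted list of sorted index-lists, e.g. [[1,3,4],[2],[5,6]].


Root system A_4: the 4×4 matrix C matches after relabeling.

Ā_11 reps of the 15 weights (A_4, coords as presented):

  λ_1 → (4, 0, 1, 5)
  λ_2 → (4, 0, 1, 5)
  λ_3 → (0, 1, 2, 1)
  λ_4 → (0, 1, 2, 1)
  λ_5 → (0, 3, 1, 6)
  λ_6 → (0, 1, 2, 1)
  λ_7 → (1, 7, 3, 0)
  λ_8 → (0, 1, 2, 1)
  λ_9 → (0, 3, 1, 6)
  λ_10 → (4, 0, 1, 5)
  λ_11 → (4, 0, 4, 1)
  λ_12 → (4, 0, 4, 1)
  λ_13 → (4, 0, 4, 1)
  λ_14 → (0, 3, 1, 6)
  λ_15 → (1, 7, 3, 0)

Grouping the 15 weights by Ā_11-representative: 5 linkage classes.

[[1, 2, 10], [3, 4, 6, 8], [5, 9, 14], [7, 15], [11, 12, 13]]


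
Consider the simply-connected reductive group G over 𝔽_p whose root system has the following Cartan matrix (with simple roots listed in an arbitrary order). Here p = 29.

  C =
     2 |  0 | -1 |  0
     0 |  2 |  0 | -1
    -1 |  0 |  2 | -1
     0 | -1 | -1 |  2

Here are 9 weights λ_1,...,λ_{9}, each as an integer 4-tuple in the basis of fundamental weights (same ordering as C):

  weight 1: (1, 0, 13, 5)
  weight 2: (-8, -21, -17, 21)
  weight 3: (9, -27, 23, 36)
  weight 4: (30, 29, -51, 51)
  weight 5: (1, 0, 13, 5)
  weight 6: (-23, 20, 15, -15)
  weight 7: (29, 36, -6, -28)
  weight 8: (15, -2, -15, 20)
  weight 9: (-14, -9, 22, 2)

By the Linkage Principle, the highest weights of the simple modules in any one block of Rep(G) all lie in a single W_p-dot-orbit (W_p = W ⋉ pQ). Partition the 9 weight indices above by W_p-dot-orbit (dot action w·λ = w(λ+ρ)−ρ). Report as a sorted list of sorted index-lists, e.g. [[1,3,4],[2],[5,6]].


Cartan matrix: type A_4 (|W|=120); un-permuting the 4 rows.

λ_j+ρ reflected into Ā_29 (⟨·,θ^∨⟩≤29); 4-tuples as given:

    λ_1 → (2, 1, 14, 6)
    λ_2 → (2, 1, 14, 6)
    λ_3 → (13, 3, 5, 5)
    λ_4 → (5, 2, 19, 2)
    λ_5 → (2, 1, 14, 6)
    λ_6 → (2, 1, 14, 6)
    λ_7 → (5, 2, 19, 2)
    λ_8 → (2, 1, 14, 6)
    λ_9 → (13, 3, 5, 5)

Grouping the 9 weights by Ā_29-representative: 3 linkage classes.

[[1, 2, 5, 6, 8], [3, 9], [4, 7]]


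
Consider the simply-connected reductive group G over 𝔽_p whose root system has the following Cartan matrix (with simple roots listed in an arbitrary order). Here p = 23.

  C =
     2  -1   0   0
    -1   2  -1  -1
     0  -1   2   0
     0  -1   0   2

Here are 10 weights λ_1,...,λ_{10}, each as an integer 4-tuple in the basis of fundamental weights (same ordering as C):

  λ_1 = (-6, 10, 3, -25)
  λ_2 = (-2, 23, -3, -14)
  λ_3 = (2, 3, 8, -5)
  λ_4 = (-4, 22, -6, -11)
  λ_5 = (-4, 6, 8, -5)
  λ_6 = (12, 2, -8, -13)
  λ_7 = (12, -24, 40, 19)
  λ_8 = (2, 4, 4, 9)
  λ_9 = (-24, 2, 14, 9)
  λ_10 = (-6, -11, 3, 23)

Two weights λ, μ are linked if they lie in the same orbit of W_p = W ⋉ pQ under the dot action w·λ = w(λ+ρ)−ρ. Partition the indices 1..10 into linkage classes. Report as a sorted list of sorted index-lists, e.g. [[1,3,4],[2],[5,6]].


Dynkin diagram of C (from the 6 off-diagonal −1 entries): D_4.

W_23-reps of the 10 weights in Ā_23 (same 4-coord order as C):

  [1] (4, 5, 5, 3);  [2] (0, 1, 1, 12);  [3] (3, 0, 9, 4);  [4] (3, 0, 5, 10);  [5] (3, 0, 9, 4);  [6] (3, 0, 9, 4);  [7] (3, 0, 5, 10);  [8] (3, 0, 5, 10);  [9] (3, 0, 5, 10);  [10] (4, 5, 5, 3)

Grouping the 10 weights by Ā_23-representative: 4 linkage classes.

[[1, 10], [2], [3, 5, 6], [4, 7, 8, 9]]


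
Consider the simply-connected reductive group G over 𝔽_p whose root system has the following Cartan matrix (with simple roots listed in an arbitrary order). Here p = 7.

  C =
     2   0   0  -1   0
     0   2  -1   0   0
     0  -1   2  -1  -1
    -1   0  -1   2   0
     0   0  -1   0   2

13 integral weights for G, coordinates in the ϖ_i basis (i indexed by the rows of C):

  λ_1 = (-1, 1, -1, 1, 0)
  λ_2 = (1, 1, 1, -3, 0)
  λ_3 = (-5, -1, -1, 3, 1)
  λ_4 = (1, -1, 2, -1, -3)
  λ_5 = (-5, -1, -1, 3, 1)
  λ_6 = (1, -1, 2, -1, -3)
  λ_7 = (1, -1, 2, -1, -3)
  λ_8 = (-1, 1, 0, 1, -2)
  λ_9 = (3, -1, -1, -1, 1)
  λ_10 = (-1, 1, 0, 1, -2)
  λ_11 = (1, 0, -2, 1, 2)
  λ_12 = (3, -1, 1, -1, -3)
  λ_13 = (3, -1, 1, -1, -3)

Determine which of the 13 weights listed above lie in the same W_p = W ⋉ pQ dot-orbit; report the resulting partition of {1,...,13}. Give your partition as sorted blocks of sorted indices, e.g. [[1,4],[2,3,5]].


C ↔ D_5 under row/col permutation; |W(D_5)| = 1920.

Ā_7 reps of the 13 weights (D_5, coords as presented):

  λ_1+ρ ↦ (0, 2, 0, 2, 1) · λ_2+ρ ↦ (0, 2, 0, 2, 1) · λ_3+ρ ↦ (4, 0, 0, 0, 2) · λ_4+ρ ↦ (2, 0, 1, 0, 2) · λ_5+ρ ↦ (4, 0, 0, 0, 2) · λ_6+ρ ↦ (2, 0, 1, 0, 2) · λ_7+ρ ↦ (2, 0, 1, 0, 2) · λ_8+ρ ↦ (0, 2, 0, 2, 1) · λ_9+ρ ↦ (4, 0, 0, 0, 2) · λ_10+ρ ↦ (0, 2, 0, 2, 1) · λ_11+ρ ↦ (2, 0, 1, 0, 2) · λ_12+ρ ↦ (4, 0, 0, 0, 2) · λ_13+ρ ↦ (4, 0, 0, 0, 2)

Grouping the 13 weights by Ā_7-representative: 3 linkage classes.

[[1, 2, 8, 10], [3, 5, 9, 12, 13], [4, 6, 7, 11]]


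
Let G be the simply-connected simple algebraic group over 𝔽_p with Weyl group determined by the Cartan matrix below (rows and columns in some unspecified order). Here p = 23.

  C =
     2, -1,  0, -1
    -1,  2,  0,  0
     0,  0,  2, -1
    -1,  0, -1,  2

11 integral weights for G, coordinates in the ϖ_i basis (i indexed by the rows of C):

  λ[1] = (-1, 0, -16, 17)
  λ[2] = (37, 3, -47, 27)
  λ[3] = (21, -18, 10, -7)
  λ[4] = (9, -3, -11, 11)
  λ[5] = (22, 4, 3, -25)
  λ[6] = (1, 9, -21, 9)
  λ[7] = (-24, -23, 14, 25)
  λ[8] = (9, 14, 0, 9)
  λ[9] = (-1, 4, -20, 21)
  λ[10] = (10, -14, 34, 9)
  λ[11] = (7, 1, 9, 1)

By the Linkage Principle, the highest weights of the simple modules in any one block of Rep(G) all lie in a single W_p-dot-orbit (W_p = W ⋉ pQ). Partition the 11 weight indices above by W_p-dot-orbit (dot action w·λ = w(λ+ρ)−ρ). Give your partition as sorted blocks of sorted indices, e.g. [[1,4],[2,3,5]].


Root system A_4: the 4×4 matrix C matches after relabeling.

Folding the 11 weights λ_j+ρ into Ā_23 (reps in the given 4-coord order):

  [1] (0, 1, 15, 3) · [2] (0, 1, 15, 3) · [3] (1, 12, 1, 5) · [4] (8, 2, 10, 2) · [5] (0, 1, 15, 3) · [6] (8, 2, 10, 2) · [7] (0, 1, 15, 3) · [8] (8, 2, 10, 2) · [9] (0, 1, 15, 3) · [10] (8, 2, 10, 2) · [11] (8, 2, 10, 2)

3 distinct reps among the 11 weights ⇒ 3 W_23-linkage classes:

[[1, 2, 5, 7, 9], [3], [4, 6, 8, 10, 11]]
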